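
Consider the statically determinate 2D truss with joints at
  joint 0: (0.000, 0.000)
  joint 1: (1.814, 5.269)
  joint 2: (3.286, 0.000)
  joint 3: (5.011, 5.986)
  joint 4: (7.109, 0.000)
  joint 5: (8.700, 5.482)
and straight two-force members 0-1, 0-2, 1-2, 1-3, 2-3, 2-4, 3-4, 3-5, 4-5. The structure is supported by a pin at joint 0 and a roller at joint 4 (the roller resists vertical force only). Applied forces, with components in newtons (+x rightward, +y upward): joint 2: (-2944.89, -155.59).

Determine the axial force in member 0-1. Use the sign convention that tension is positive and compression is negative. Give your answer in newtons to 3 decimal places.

-88.491

N=6 nodes, M=9 members, R=3 reactions → 2N=12, M+R=12
member 0 (0-1): L=5.5725, (cx,cy)=(0.3255,0.9455)
member 1 (0-2): L=3.2860, (cx,cy)=(1.0000,0.0000)
member 2 (1-2): L=5.4708, (cx,cy)=(0.2691,-0.9631)
member 3 (1-3): L=3.2764, (cx,cy)=(0.9758,0.2188)
member 4 (2-3): L=6.2296, (cx,cy)=(0.2769,0.9609)
member 5 (2-4): L=3.8230, (cx,cy)=(1.0000,0.0000)
member 6 (3-4): L=6.3430, (cx,cy)=(0.3308,-0.9437)
member 7 (3-5): L=3.7233, (cx,cy)=(0.9908,-0.1354)
member 8 (4-5): L=5.7082, (cx,cy)=(0.2787,0.9604)
solve A·x = −loads:
  F[0-1] = -88.4913 N (compression)
  F[0-2] = -2916.0838 N (compression)
  F[1-2] = +75.4407 N (tension)
  F[1-3] = -50.3247 N (compression)
  F[2-3] = +86.3062 N (tension)
  F[2-4] = +25.2063 N (tension)
  F[3-4] = -76.2078 N (compression)
  F[3-5] = -0.0000 N (compression)
  F[4-5] = +0.0000 N (tension)
  Rx@0 = +2944.8900 N
  Ry@0 = +83.6715 N
  Ry@4 = +71.9185 N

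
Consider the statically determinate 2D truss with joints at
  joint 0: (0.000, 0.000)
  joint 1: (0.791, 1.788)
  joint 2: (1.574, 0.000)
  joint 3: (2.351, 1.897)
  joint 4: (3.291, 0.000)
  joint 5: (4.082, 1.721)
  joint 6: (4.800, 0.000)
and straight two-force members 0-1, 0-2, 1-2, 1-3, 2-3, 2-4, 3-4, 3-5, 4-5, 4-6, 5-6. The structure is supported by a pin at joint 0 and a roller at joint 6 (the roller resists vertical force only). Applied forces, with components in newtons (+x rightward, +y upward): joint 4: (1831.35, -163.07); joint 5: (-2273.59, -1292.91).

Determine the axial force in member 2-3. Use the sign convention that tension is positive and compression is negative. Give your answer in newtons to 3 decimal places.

-1076.943

N=7 nodes, M=11 members, R=3 reactions → 2N=14, M+R=14
member 0 (0-1): L=1.9552, (cx,cy)=(0.4046,0.9145)
member 1 (0-2): L=1.5740, (cx,cy)=(1.0000,0.0000)
member 2 (1-2): L=1.9519, (cx,cy)=(0.4011,-0.9160)
member 3 (1-3): L=1.5638, (cx,cy)=(0.9976,0.0697)
member 4 (2-3): L=2.0500, (cx,cy)=(0.3790,0.9254)
member 5 (2-4): L=1.7170, (cx,cy)=(1.0000,0.0000)
member 6 (3-4): L=2.1171, (cx,cy)=(0.4440,-0.8960)
member 7 (3-5): L=1.7399, (cx,cy)=(0.9949,-0.1012)
member 8 (4-5): L=1.8941, (cx,cy)=(0.4176,0.9086)
member 9 (4-6): L=1.5090, (cx,cy)=(1.0000,0.0000)
member 10 (5-6): L=1.8648, (cx,cy)=(0.3850,-0.9229)
solve A·x = −loads:
  F[0-1] = -1158.9201 N (compression)
  F[0-2] = +26.6264 N (tension)
  F[1-2] = +1087.9561 N (tension)
  F[1-3] = -907.4977 N (compression)
  F[2-3] = -1076.9429 N (compression)
  F[2-4] = +871.2461 N (tension)
  F[3-4] = +1402.5288 N (tension)
  F[3-5] = -1946.1896 N (compression)
  F[4-5] = -1203.6175 N (compression)
  F[4-6] = +165.2695 N (tension)
  F[5-6] = -429.2332 N (compression)
  Rx@0 = +442.2400 N
  Ry@0 = +1059.8397 N
  Ry@6 = +396.1403 N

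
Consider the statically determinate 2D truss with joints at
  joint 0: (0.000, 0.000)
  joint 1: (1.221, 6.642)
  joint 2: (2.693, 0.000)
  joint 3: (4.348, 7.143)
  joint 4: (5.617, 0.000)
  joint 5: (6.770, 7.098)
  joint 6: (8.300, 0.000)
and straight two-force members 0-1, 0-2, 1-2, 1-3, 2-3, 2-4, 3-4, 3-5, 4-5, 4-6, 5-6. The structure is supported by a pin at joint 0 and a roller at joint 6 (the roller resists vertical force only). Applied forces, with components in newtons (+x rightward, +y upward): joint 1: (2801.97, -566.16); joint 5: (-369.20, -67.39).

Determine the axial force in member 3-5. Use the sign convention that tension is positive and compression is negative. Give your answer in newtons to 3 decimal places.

-1135.494

N=7 nodes, M=11 members, R=3 reactions → 2N=14, M+R=14
member 0 (0-1): L=6.7533, (cx,cy)=(0.1808,0.9835)
member 1 (0-2): L=2.6930, (cx,cy)=(1.0000,0.0000)
member 2 (1-2): L=6.8032, (cx,cy)=(0.2164,-0.9763)
member 3 (1-3): L=3.1669, (cx,cy)=(0.9874,0.1582)
member 4 (2-3): L=7.3322, (cx,cy)=(0.2257,0.9742)
member 5 (2-4): L=2.9240, (cx,cy)=(1.0000,0.0000)
member 6 (3-4): L=7.2548, (cx,cy)=(0.1749,-0.9846)
member 7 (3-5): L=2.4224, (cx,cy)=(0.9998,-0.0186)
member 8 (4-5): L=7.1910, (cx,cy)=(0.1603,0.9871)
member 9 (4-6): L=2.6830, (cx,cy)=(1.0000,0.0000)
member 10 (5-6): L=7.2610, (cx,cy)=(0.2107,-0.9775)
solve A·x = −loads:
  F[0-1] = +1455.2050 N (tension)
  F[0-2] = +2169.6681 N (tension)
  F[1-2] = -2378.0484 N (compression)
  F[1-3] = -2050.1467 N (compression)
  F[2-3] = +2383.2192 N (tension)
  F[2-4] = +1117.1986 N (tension)
  F[3-4] = -2007.2347 N (compression)
  F[3-5] = -1135.4940 N (compression)
  F[4-5] = +2002.1936 N (tension)
  F[4-6] = +445.0694 N (tension)
  F[5-6] = -2112.1964 N (compression)
  Rx@0 = -2432.7700 N
  Ry@0 = -1431.2229 N
  Ry@6 = +2064.7729 N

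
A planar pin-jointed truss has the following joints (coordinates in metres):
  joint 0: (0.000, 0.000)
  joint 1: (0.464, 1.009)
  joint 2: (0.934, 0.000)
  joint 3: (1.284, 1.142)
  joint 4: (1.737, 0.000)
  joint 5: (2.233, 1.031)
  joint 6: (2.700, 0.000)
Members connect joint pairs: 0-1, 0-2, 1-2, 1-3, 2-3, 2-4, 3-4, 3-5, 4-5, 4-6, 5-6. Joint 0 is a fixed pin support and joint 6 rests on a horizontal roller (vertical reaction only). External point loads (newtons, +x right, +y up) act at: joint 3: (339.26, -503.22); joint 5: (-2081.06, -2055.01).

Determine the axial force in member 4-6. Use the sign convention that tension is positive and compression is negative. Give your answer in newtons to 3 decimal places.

N=7 nodes, M=11 members, R=3 reactions → 2N=14, M+R=14
member 0 (0-1): L=1.1106, (cx,cy)=(0.4178,0.9085)
member 1 (0-2): L=0.9340, (cx,cy)=(1.0000,0.0000)
member 2 (1-2): L=1.1131, (cx,cy)=(0.4222,-0.9065)
member 3 (1-3): L=0.8307, (cx,cy)=(0.9871,0.1601)
member 4 (2-3): L=1.1944, (cx,cy)=(0.2930,0.9561)
member 5 (2-4): L=0.8030, (cx,cy)=(1.0000,0.0000)
member 6 (3-4): L=1.2286, (cx,cy)=(0.3687,-0.9295)
member 7 (3-5): L=0.9555, (cx,cy)=(0.9932,-0.1162)
member 8 (4-5): L=1.1441, (cx,cy)=(0.4335,0.9011)
member 9 (4-6): L=0.9630, (cx,cy)=(1.0000,0.0000)
member 10 (5-6): L=1.1318, (cx,cy)=(0.4126,-0.9109)
solve A·x = −loads:
  F[0-1] = -1398.4152 N (compression)
  F[0-2] = -1157.5400 N (compression)
  F[1-2] = +1205.9372 N (tension)
  F[1-3] = -1107.7518 N (compression)
  F[2-3] = -1143.3476 N (compression)
  F[2-4] = -313.3064 N (compression)
  F[3-4] = +1098.8793 N (tension)
  F[3-5] = -2187.7487 N (compression)
  F[4-5] = -1133.5095 N (compression)
  F[4-6] = +583.2818 N (tension)
  F[5-6] = -1413.6586 N (compression)
  Rx@0 = +1741.8000 N
  Ry@0 = +1270.5138 N
  Ry@6 = +1287.7162 N

583.282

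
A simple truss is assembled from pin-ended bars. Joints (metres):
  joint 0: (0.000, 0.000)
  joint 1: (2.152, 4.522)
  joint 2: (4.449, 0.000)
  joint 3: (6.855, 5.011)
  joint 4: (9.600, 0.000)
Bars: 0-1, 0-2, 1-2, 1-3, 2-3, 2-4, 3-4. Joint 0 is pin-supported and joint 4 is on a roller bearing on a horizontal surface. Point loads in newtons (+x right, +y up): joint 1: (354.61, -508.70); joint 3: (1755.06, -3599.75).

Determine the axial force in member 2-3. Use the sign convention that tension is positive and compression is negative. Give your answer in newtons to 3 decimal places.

233.495

N=5 nodes, M=7 members, R=3 reactions → 2N=10, M+R=10
member 0 (0-1): L=5.0080, (cx,cy)=(0.4297,0.9030)
member 1 (0-2): L=4.4490, (cx,cy)=(1.0000,0.0000)
member 2 (1-2): L=5.0720, (cx,cy)=(0.4529,-0.8916)
member 3 (1-3): L=4.7284, (cx,cy)=(0.9946,0.1034)
member 4 (2-3): L=5.5587, (cx,cy)=(0.4328,0.9015)
member 5 (2-4): L=5.1510, (cx,cy)=(1.0000,0.0000)
member 6 (3-4): L=5.7136, (cx,cy)=(0.4804,-0.8770)
solve A·x = −loads:
  F[0-1] = -377.4560 N (compression)
  F[0-2] = +2271.8691 N (tension)
  F[1-2] = -236.0886 N (compression)
  F[1-3] = -412.0983 N (compression)
  F[2-3] = +233.4953 N (tension)
  F[2-4] = +2063.8833 N (tension)
  F[3-4] = -4295.8796 N (compression)
  Rx@0 = -2109.6700 N
  Ry@0 = +340.8291 N
  Ry@4 = +3767.6209 N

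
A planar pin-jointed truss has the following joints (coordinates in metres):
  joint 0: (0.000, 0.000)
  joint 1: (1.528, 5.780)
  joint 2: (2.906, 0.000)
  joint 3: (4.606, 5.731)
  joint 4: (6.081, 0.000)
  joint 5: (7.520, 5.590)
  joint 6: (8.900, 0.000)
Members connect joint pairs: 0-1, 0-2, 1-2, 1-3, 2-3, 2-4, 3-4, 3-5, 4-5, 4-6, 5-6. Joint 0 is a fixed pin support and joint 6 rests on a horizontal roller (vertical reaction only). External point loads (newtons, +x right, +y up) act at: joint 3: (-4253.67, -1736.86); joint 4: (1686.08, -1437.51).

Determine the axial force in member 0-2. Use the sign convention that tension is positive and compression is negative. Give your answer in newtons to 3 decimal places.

-1501.590

N=7 nodes, M=11 members, R=3 reactions → 2N=14, M+R=14
member 0 (0-1): L=5.9786, (cx,cy)=(0.2556,0.9668)
member 1 (0-2): L=2.9060, (cx,cy)=(1.0000,0.0000)
member 2 (1-2): L=5.9420, (cx,cy)=(0.2319,-0.9727)
member 3 (1-3): L=3.0784, (cx,cy)=(0.9999,-0.0159)
member 4 (2-3): L=5.9778, (cx,cy)=(0.2844,0.9587)
member 5 (2-4): L=3.1750, (cx,cy)=(1.0000,0.0000)
member 6 (3-4): L=5.9178, (cx,cy)=(0.2492,-0.9684)
member 7 (3-5): L=2.9174, (cx,cy)=(0.9988,-0.0483)
member 8 (4-5): L=5.7722, (cx,cy)=(0.2493,0.9684)
member 9 (4-6): L=2.8190, (cx,cy)=(1.0000,0.0000)
member 10 (5-6): L=5.7578, (cx,cy)=(0.2397,-0.9709)
solve A·x = −loads:
  F[0-1] = -4170.9065 N (compression)
  F[0-2] = -1501.5900 N (compression)
  F[1-2] = +4178.7009 N (tension)
  F[1-3] = -2035.3350 N (compression)
  F[2-3] = -4239.8410 N (compression)
  F[2-4] = +673.2322 N (tension)
  F[3-4] = +2348.9783 N (tension)
  F[3-5] = +427.8665 N (tension)
  F[4-5] = -864.6318 N (compression)
  F[4-6] = -211.8169 N (compression)
  F[5-6] = +883.7710 N (tension)
  Rx@0 = +2567.5900 N
  Ry@0 = +4032.3821 N
  Ry@6 = -858.0121 N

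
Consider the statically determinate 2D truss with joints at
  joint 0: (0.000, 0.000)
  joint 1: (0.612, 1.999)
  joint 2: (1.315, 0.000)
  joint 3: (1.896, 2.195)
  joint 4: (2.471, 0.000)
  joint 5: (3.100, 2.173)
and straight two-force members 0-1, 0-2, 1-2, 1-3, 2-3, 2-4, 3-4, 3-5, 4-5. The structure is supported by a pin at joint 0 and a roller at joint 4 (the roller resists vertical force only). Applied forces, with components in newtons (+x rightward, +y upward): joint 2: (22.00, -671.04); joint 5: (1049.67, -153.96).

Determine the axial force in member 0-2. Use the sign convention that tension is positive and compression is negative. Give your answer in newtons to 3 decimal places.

N=6 nodes, M=9 members, R=3 reactions → 2N=12, M+R=12
member 0 (0-1): L=2.0906, (cx,cy)=(0.2927,0.9562)
member 1 (0-2): L=1.3150, (cx,cy)=(1.0000,0.0000)
member 2 (1-2): L=2.1190, (cx,cy)=(0.3318,-0.9434)
member 3 (1-3): L=1.2989, (cx,cy)=(0.9885,0.1509)
member 4 (2-3): L=2.2706, (cx,cy)=(0.2559,0.9667)
member 5 (2-4): L=1.1560, (cx,cy)=(1.0000,0.0000)
member 6 (3-4): L=2.2691, (cx,cy)=(0.2534,-0.9674)
member 7 (3-5): L=1.2042, (cx,cy)=(0.9998,-0.0183)
member 8 (4-5): L=2.2622, (cx,cy)=(0.2780,0.9606)
solve A·x = −loads:
  F[0-1] = +678.0453 N (tension)
  F[0-2] = +873.1783 N (tension)
  F[1-2] = -621.7685 N (compression)
  F[1-3] = +409.4573 N (tension)
  F[2-3] = +1300.9034 N (tension)
  F[2-4] = +312.0256 N (tension)
  F[3-4] = -1384.4602 N (compression)
  F[3-5] = +1088.6601 N (tension)
  F[4-5] = -139.5747 N (compression)
  Rx@0 = -1071.6700 N
  Ry@0 = -648.3414 N
  Ry@4 = +1473.3414 N

873.178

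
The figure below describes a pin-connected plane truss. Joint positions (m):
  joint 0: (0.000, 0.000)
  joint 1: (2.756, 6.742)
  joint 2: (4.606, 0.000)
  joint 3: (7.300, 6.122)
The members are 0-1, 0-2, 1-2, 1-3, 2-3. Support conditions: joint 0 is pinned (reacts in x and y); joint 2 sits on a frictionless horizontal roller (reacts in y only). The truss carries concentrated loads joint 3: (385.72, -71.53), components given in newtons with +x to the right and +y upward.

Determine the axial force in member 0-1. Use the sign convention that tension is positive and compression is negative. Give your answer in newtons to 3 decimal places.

N=4 nodes, M=5 members, R=3 reactions → 2N=8, M+R=8
member 0 (0-1): L=7.2835, (cx,cy)=(0.3784,0.9256)
member 1 (0-2): L=4.6060, (cx,cy)=(1.0000,0.0000)
member 2 (1-2): L=6.9912, (cx,cy)=(0.2646,-0.9644)
member 3 (1-3): L=4.5861, (cx,cy)=(0.9908,-0.1352)
member 4 (2-3): L=6.6885, (cx,cy)=(0.4028,0.9153)
solve A·x = −loads:
  F[0-1] = +599.0525 N (tension)
  F[0-2] = +159.0464 N (tension)
  F[1-2] = -630.6932 N (compression)
  F[1-3] = +397.2129 N (tension)
  F[2-3] = -19.4804 N (compression)
  Rx@0 = -385.7200 N
  Ry@0 = -554.5114 N
  Ry@2 = +626.0414 N

599.052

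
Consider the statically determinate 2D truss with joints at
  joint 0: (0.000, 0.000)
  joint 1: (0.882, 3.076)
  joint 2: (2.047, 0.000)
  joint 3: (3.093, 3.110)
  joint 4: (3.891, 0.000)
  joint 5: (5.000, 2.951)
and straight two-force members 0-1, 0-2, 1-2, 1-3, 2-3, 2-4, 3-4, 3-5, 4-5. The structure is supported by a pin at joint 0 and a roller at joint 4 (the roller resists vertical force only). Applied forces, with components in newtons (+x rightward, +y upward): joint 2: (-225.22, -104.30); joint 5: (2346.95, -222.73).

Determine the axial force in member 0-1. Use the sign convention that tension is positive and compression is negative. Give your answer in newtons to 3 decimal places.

N=6 nodes, M=9 members, R=3 reactions → 2N=12, M+R=12
member 0 (0-1): L=3.2000, (cx,cy)=(0.2756,0.9613)
member 1 (0-2): L=2.0470, (cx,cy)=(1.0000,0.0000)
member 2 (1-2): L=3.2892, (cx,cy)=(0.3542,-0.9352)
member 3 (1-3): L=2.2113, (cx,cy)=(0.9999,0.0154)
member 4 (2-3): L=3.2812, (cx,cy)=(0.3188,0.9478)
member 5 (2-4): L=1.8440, (cx,cy)=(1.0000,0.0000)
member 6 (3-4): L=3.2107, (cx,cy)=(0.2485,-0.9686)
member 7 (3-5): L=1.9136, (cx,cy)=(0.9965,-0.0831)
member 8 (4-5): L=3.1525, (cx,cy)=(0.3518,0.9361)
solve A·x = −loads:
  F[0-1] = +1866.3123 N (tension)
  F[0-2] = +1607.3201 N (tension)
  F[1-2] = -1898.8605 N (compression)
  F[1-3] = +1187.1015 N (tension)
  F[2-3] = +1983.5553 N (tension)
  F[2-4] = +527.6579 N (tension)
  F[3-4] = -2162.6841 N (compression)
  F[3-5] = +2364.9838 N (tension)
  F[4-5] = -28.0173 N (compression)
  Rx@0 = -2121.7300 N
  Ry@0 = -1794.0190 N
  Ry@4 = +2121.0490 N

1866.312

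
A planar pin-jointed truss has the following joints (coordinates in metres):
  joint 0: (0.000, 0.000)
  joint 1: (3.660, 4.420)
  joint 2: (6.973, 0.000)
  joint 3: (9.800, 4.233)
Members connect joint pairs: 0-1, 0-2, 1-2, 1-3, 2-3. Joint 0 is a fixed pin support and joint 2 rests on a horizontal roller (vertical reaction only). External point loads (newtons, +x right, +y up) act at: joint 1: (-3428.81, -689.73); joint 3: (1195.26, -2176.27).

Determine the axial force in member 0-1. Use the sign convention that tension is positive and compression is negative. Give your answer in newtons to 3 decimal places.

-1159.725

N=4 nodes, M=5 members, R=3 reactions → 2N=8, M+R=8
member 0 (0-1): L=5.7386, (cx,cy)=(0.6378,0.7702)
member 1 (0-2): L=6.9730, (cx,cy)=(1.0000,0.0000)
member 2 (1-2): L=5.5238, (cx,cy)=(0.5998,-0.8002)
member 3 (1-3): L=6.1428, (cx,cy)=(0.9995,-0.0304)
member 4 (2-3): L=5.0902, (cx,cy)=(0.5554,0.8316)
solve A·x = −loads:
  F[0-1] = -1159.7252 N (compression)
  F[0-2] = -1493.8985 N (compression)
  F[1-2] = +155.5290 N (tension)
  F[1-3] = +2597.0808 N (tension)
  F[2-3] = -2521.9076 N (compression)
  Rx@0 = +2233.5500 N
  Ry@0 = +893.2403 N
  Ry@2 = +1972.7597 N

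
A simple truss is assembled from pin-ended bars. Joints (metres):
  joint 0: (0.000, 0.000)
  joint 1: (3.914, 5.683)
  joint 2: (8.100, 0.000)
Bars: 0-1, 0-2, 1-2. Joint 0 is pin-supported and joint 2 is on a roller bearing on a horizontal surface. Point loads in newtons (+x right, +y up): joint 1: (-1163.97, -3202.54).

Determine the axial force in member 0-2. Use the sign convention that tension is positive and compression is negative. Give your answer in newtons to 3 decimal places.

N=3 nodes, M=3 members, R=3 reactions → 2N=6, M+R=6
member 0 (0-1): L=6.9004, (cx,cy)=(0.5672,0.8236)
member 1 (0-2): L=8.1000, (cx,cy)=(1.0000,0.0000)
member 2 (1-2): L=7.0583, (cx,cy)=(0.5931,-0.8052)
solve A·x = −loads:
  F[0-1] = -3001.1793 N (compression)
  F[0-2] = +538.3329 N (tension)
  F[1-2] = -907.7151 N (compression)
  Rx@0 = +1163.9700 N
  Ry@0 = +2471.6881 N
  Ry@2 = +730.8519 N

538.333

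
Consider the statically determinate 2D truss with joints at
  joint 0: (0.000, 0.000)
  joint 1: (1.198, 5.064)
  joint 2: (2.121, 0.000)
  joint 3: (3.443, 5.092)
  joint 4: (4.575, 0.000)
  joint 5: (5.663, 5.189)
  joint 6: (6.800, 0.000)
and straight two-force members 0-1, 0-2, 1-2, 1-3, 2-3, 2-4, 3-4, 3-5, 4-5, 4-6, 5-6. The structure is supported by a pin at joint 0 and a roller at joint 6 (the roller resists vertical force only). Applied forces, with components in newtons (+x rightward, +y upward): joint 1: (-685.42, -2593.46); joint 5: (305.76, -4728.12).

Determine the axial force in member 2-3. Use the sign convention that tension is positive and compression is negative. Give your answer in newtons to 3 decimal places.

-628.661

N=7 nodes, M=11 members, R=3 reactions → 2N=14, M+R=14
member 0 (0-1): L=5.2038, (cx,cy)=(0.2302,0.9731)
member 1 (0-2): L=2.1210, (cx,cy)=(1.0000,0.0000)
member 2 (1-2): L=5.1474, (cx,cy)=(0.1793,-0.9838)
member 3 (1-3): L=2.2452, (cx,cy)=(0.9999,0.0125)
member 4 (2-3): L=5.2608, (cx,cy)=(0.2513,0.9679)
member 5 (2-4): L=2.4540, (cx,cy)=(1.0000,0.0000)
member 6 (3-4): L=5.2163, (cx,cy)=(0.2170,-0.9762)
member 7 (3-5): L=2.2221, (cx,cy)=(0.9990,0.0437)
member 8 (4-5): L=5.3018, (cx,cy)=(0.2052,0.9787)
member 9 (4-6): L=2.2250, (cx,cy)=(1.0000,0.0000)
member 10 (5-6): L=5.3121, (cx,cy)=(0.2140,-0.9768)
solve A·x = −loads:
  F[0-1] = -3292.6813 N (compression)
  F[0-2] = +378.3724 N (tension)
  F[1-2] = +618.5132 N (tension)
  F[1-3] = -183.5341 N (compression)
  F[2-3] = -628.6613 N (compression)
  F[2-4] = +647.2573 N (tension)
  F[3-4] = +604.5304 N (tension)
  F[3-5] = -473.1385 N (compression)
  F[4-5] = -602.9562 N (compression)
  F[4-6] = +902.1813 N (tension)
  F[5-6] = -4215.0257 N (compression)
  Rx@0 = +379.6600 N
  Ry@0 = +3204.2373 N
  Ry@6 = +4117.3427 N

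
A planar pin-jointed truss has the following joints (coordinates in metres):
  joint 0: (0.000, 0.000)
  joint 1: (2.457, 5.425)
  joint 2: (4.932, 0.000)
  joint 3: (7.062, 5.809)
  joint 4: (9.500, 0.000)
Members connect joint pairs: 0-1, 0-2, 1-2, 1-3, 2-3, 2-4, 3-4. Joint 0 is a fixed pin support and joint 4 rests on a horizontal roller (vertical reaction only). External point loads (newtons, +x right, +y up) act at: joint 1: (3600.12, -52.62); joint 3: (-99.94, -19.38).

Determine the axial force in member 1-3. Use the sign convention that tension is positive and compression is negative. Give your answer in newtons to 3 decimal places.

-1742.590

N=5 nodes, M=7 members, R=3 reactions → 2N=10, M+R=10
member 0 (0-1): L=5.9555, (cx,cy)=(0.4126,0.9109)
member 1 (0-2): L=4.9320, (cx,cy)=(1.0000,0.0000)
member 2 (1-2): L=5.9629, (cx,cy)=(0.4151,-0.9098)
member 3 (1-3): L=4.6210, (cx,cy)=(0.9965,0.0831)
member 4 (2-3): L=6.1872, (cx,cy)=(0.3443,0.9389)
member 5 (2-4): L=4.5680, (cx,cy)=(1.0000,0.0000)
member 6 (3-4): L=6.2999, (cx,cy)=(0.3870,-0.9221)
solve A·x = −loads:
  F[0-1] = +2141.5090 N (tension)
  F[0-2] = +2616.6731 N (tension)
  F[1-2] = -2361.1909 N (compression)
  F[1-3] = -1742.5901 N (compression)
  F[2-3] = +2288.0488 N (tension)
  F[2-4] = +848.9406 N (tension)
  F[3-4] = -2193.6888 N (compression)
  Rx@0 = -3500.1800 N
  Ry@0 = -1950.7630 N
  Ry@4 = +2022.7630 N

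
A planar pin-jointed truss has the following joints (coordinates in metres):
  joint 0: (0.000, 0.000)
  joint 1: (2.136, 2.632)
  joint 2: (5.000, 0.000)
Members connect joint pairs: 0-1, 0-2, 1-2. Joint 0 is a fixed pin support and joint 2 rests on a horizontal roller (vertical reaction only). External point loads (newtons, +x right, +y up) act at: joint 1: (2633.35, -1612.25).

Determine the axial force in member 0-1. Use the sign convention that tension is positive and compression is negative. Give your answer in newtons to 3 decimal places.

595.897

N=3 nodes, M=3 members, R=3 reactions → 2N=6, M+R=6
member 0 (0-1): L=3.3897, (cx,cy)=(0.6301,0.7765)
member 1 (0-2): L=5.0000, (cx,cy)=(1.0000,0.0000)
member 2 (1-2): L=3.8897, (cx,cy)=(0.7363,-0.6767)
solve A·x = −loads:
  F[0-1] = +595.8965 N (tension)
  F[0-2] = +2257.8468 N (tension)
  F[1-2] = -3066.4775 N (compression)
  Rx@0 = -2633.3500 N
  Ry@0 = -462.6986 N
  Ry@2 = +2074.9486 N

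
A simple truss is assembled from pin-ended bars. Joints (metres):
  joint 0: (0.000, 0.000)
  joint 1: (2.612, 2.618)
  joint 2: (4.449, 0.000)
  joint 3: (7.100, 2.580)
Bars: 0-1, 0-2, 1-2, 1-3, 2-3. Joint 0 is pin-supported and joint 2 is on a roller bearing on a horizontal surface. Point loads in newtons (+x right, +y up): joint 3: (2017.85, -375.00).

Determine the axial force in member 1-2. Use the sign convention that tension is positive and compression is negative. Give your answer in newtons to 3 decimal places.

-1727.107

N=4 nodes, M=5 members, R=3 reactions → 2N=8, M+R=8
member 0 (0-1): L=3.6982, (cx,cy)=(0.7063,0.7079)
member 1 (0-2): L=4.4490, (cx,cy)=(1.0000,0.0000)
member 2 (1-2): L=3.1982, (cx,cy)=(0.5744,-0.8186)
member 3 (1-3): L=4.4882, (cx,cy)=(1.0000,-0.0085)
member 4 (2-3): L=3.6992, (cx,cy)=(0.7166,0.6974)
solve A·x = −loads:
  F[0-1] = +1968.6073 N (tension)
  F[0-2] = +627.4323 N (tension)
  F[1-2] = -1727.1068 N (compression)
  F[1-3] = +2382.5278 N (tension)
  F[2-3] = -508.7538 N (compression)
  Rx@0 = -2017.8500 N
  Ry@0 = -1393.6116 N
  Ry@2 = +1768.6116 N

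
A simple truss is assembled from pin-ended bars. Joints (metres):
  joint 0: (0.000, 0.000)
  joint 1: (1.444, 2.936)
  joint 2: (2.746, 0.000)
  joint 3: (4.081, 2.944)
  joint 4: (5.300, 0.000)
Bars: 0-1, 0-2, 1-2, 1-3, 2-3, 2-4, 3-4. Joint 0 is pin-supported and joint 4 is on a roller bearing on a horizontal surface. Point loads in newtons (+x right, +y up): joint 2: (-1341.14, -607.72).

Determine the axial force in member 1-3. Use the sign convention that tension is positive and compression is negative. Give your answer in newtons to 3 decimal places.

-273.534

N=5 nodes, M=7 members, R=3 reactions → 2N=10, M+R=10
member 0 (0-1): L=3.2719, (cx,cy)=(0.4413,0.8973)
member 1 (0-2): L=2.7460, (cx,cy)=(1.0000,0.0000)
member 2 (1-2): L=3.2117, (cx,cy)=(0.4054,-0.9141)
member 3 (1-3): L=2.6370, (cx,cy)=(1.0000,0.0030)
member 4 (2-3): L=3.2325, (cx,cy)=(0.4130,0.9107)
member 5 (2-4): L=2.5540, (cx,cy)=(1.0000,0.0000)
member 6 (3-4): L=3.1864, (cx,cy)=(0.3826,-0.9239)
solve A·x = −loads:
  F[0-1] = -326.3552 N (compression)
  F[0-2] = -1197.1078 N (compression)
  F[1-2] = +319.4487 N (tension)
  F[1-3] = -273.5339 N (compression)
  F[2-3] = +346.6397 N (tension)
  F[2-4] = +130.3749 N (tension)
  F[3-4] = -340.7922 N (compression)
  Rx@0 = +1341.1400 N
  Ry@0 = +292.8522 N
  Ry@4 = +314.8678 N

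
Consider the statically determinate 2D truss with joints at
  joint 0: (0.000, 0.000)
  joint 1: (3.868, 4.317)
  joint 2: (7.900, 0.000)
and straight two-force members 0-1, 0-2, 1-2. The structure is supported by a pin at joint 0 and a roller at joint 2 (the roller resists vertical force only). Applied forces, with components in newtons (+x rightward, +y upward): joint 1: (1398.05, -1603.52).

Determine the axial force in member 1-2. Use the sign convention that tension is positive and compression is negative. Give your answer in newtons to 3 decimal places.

N=3 nodes, M=3 members, R=3 reactions → 2N=6, M+R=6
member 0 (0-1): L=5.7964, (cx,cy)=(0.6673,0.7448)
member 1 (0-2): L=7.9000, (cx,cy)=(1.0000,0.0000)
member 2 (1-2): L=5.9071, (cx,cy)=(0.6826,-0.7308)
solve A·x = −loads:
  F[0-1] = -73.0847 N (compression)
  F[0-2] = +1446.8204 N (tension)
  F[1-2] = -2119.6612 N (compression)
  Rx@0 = -1398.0500 N
  Ry@0 = +54.4317 N
  Ry@2 = +1549.0883 N

-2119.661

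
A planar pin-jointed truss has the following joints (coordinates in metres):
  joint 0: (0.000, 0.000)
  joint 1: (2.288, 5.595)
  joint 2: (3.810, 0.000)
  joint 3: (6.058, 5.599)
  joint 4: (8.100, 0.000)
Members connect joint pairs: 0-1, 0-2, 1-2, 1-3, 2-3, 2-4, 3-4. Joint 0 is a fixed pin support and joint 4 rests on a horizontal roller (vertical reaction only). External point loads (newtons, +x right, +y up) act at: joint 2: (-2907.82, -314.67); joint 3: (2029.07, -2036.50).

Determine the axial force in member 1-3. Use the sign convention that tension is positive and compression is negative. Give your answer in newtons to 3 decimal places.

491.859

N=5 nodes, M=7 members, R=3 reactions → 2N=10, M+R=10
member 0 (0-1): L=6.0447, (cx,cy)=(0.3785,0.9256)
member 1 (0-2): L=3.8100, (cx,cy)=(1.0000,0.0000)
member 2 (1-2): L=5.7983, (cx,cy)=(0.2625,-0.9649)
member 3 (1-3): L=3.7700, (cx,cy)=(1.0000,0.0011)
member 4 (2-3): L=6.0334, (cx,cy)=(0.3726,0.9280)
member 5 (2-4): L=4.2900, (cx,cy)=(1.0000,0.0000)
member 6 (3-4): L=5.9597, (cx,cy)=(0.3426,-0.9395)
solve A·x = −loads:
  F[0-1] = +780.5834 N (tension)
  F[0-2] = -1174.2090 N (compression)
  F[1-2] = -748.2203 N (compression)
  F[1-3] = +491.8595 N (tension)
  F[2-3] = +1117.0888 N (tension)
  F[2-4] = +1120.9940 N (tension)
  F[3-4] = -3271.7135 N (compression)
  Rx@0 = +878.7500 N
  Ry@0 = -722.5056 N
  Ry@4 = +3073.6756 N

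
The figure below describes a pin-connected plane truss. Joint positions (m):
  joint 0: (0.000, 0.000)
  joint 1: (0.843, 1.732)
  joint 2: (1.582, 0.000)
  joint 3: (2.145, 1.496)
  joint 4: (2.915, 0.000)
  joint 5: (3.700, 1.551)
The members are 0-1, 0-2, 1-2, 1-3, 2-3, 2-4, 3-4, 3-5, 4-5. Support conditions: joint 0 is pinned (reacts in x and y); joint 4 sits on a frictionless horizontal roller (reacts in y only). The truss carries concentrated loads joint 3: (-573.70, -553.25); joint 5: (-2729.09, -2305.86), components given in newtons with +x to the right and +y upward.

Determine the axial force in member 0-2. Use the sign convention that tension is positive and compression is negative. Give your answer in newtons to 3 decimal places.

-2683.832

N=6 nodes, M=9 members, R=3 reactions → 2N=12, M+R=12
member 0 (0-1): L=1.9263, (cx,cy)=(0.4376,0.8992)
member 1 (0-2): L=1.5820, (cx,cy)=(1.0000,0.0000)
member 2 (1-2): L=1.8831, (cx,cy)=(0.3924,-0.9198)
member 3 (1-3): L=1.3232, (cx,cy)=(0.9840,-0.1784)
member 4 (2-3): L=1.5984, (cx,cy)=(0.3522,0.9359)
member 5 (2-4): L=1.3330, (cx,cy)=(1.0000,0.0000)
member 6 (3-4): L=1.6825, (cx,cy)=(0.4576,-0.8891)
member 7 (3-5): L=1.5560, (cx,cy)=(0.9994,0.0353)
member 8 (4-5): L=1.7383, (cx,cy)=(0.4516,0.8922)
solve A·x = −loads:
  F[0-1] = -1414.3210 N (compression)
  F[0-2] = -2683.8324 N (compression)
  F[1-2] = +1630.7032 N (tension)
  F[1-3] = -1279.4322 N (compression)
  F[2-3] = -1602.5788 N (compression)
  F[2-4] = -1479.4110 N (compression)
  F[3-4] = +744.7501 N (tension)
  F[3-5] = -1591.5035 N (compression)
  F[4-5] = -2521.3261 N (compression)
  Rx@0 = +3302.7900 N
  Ry@0 = +1271.6899 N
  Ry@4 = +1587.4201 N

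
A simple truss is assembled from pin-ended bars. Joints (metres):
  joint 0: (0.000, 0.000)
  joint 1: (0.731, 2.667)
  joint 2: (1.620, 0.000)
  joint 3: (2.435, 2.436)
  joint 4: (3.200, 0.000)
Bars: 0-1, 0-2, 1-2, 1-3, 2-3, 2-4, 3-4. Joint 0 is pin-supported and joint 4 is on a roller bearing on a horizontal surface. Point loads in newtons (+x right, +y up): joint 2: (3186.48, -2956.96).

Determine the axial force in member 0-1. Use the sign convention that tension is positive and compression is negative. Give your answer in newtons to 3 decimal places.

N=5 nodes, M=7 members, R=3 reactions → 2N=10, M+R=10
member 0 (0-1): L=2.7654, (cx,cy)=(0.2643,0.9644)
member 1 (0-2): L=1.6200, (cx,cy)=(1.0000,0.0000)
member 2 (1-2): L=2.8113, (cx,cy)=(0.3162,-0.9487)
member 3 (1-3): L=1.7196, (cx,cy)=(0.9909,-0.1343)
member 4 (2-3): L=2.5687, (cx,cy)=(0.3173,0.9483)
member 5 (2-4): L=1.5800, (cx,cy)=(1.0000,0.0000)
member 6 (3-4): L=2.5533, (cx,cy)=(0.2996,-0.9541)
solve A·x = −loads:
  F[0-1] = -1513.8477 N (compression)
  F[0-2] = +3586.6522 N (tension)
  F[1-2] = +1671.6975 N (tension)
  F[1-3] = -937.3051 N (compression)
  F[2-3] = +1445.7468 N (tension)
  F[2-4] = +470.1047 N (tension)
  F[3-4] = -1569.0413 N (compression)
  Rx@0 = -3186.4800 N
  Ry@0 = +1459.9990 N
  Ry@4 = +1496.9610 N

-1513.848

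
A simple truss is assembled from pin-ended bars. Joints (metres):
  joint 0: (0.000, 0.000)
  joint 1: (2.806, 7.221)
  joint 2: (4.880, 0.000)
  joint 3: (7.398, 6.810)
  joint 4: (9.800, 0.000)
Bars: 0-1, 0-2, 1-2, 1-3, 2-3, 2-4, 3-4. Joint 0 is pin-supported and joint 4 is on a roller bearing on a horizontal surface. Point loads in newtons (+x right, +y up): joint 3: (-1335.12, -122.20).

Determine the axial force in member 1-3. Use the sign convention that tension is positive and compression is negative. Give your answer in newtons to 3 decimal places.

-666.969

N=5 nodes, M=7 members, R=3 reactions → 2N=10, M+R=10
member 0 (0-1): L=7.7470, (cx,cy)=(0.3622,0.9321)
member 1 (0-2): L=4.8800, (cx,cy)=(1.0000,0.0000)
member 2 (1-2): L=7.5129, (cx,cy)=(0.2761,-0.9611)
member 3 (1-3): L=4.6104, (cx,cy)=(0.9960,-0.0891)
member 4 (2-3): L=7.2606, (cx,cy)=(0.3468,0.9379)
member 5 (2-4): L=4.9200, (cx,cy)=(1.0000,0.0000)
member 6 (3-4): L=7.2212, (cx,cy)=(0.3326,-0.9431)
solve A·x = −loads:
  F[0-1] = -1027.4912 N (compression)
  F[0-2] = -962.9593 N (compression)
  F[1-2] = +1058.3064 N (tension)
  F[1-3] = -666.9691 N (compression)
  F[2-3] = -1084.4874 N (compression)
  F[2-4] = -294.7030 N (compression)
  F[3-4] = +885.9738 N (tension)
  Rx@0 = +1335.1200 N
  Ry@0 = +957.7236 N
  Ry@4 = -835.5236 N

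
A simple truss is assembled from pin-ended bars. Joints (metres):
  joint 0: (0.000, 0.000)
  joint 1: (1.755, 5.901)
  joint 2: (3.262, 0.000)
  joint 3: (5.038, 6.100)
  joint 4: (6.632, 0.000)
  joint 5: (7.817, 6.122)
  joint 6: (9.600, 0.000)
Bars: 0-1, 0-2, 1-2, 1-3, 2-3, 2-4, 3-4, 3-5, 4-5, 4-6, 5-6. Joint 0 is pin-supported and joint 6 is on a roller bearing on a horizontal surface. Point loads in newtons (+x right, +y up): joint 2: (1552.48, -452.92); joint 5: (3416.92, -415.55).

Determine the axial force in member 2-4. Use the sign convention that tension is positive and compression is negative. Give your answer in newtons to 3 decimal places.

N=7 nodes, M=11 members, R=3 reactions → 2N=14, M+R=14
member 0 (0-1): L=6.1564, (cx,cy)=(0.2851,0.9585)
member 1 (0-2): L=3.2620, (cx,cy)=(1.0000,0.0000)
member 2 (1-2): L=6.0904, (cx,cy)=(0.2474,-0.9689)
member 3 (1-3): L=3.2890, (cx,cy)=(0.9982,0.0605)
member 4 (2-3): L=6.3533, (cx,cy)=(0.2795,0.9601)
member 5 (2-4): L=3.3700, (cx,cy)=(1.0000,0.0000)
member 6 (3-4): L=6.3048, (cx,cy)=(0.2528,-0.9675)
member 7 (3-5): L=2.7791, (cx,cy)=(1.0000,0.0079)
member 8 (4-5): L=6.2356, (cx,cy)=(0.1900,0.9818)
member 9 (4-6): L=2.9680, (cx,cy)=(1.0000,0.0000)
member 10 (5-6): L=6.3764, (cx,cy)=(0.2796,-0.9601)
solve A·x = −loads:
  F[0-1] = +1880.8376 N (tension)
  F[0-2] = +4433.2351 N (tension)
  F[1-2] = -1799.2617 N (compression)
  F[1-3] = +983.1736 N (tension)
  F[2-3] = +2287.4215 N (tension)
  F[2-4] = +1796.1204 N (tension)
  F[3-4] = -2313.4121 N (compression)
  F[3-5] = +2205.7506 N (tension)
  F[4-5] = +2279.8006 N (tension)
  F[4-6] = +777.9923 N (tension)
  F[5-6] = -2782.2544 N (compression)
  Rx@0 = -4969.4000 N
  Ry@0 = -1802.7970 N
  Ry@6 = +2671.2670 N

1796.120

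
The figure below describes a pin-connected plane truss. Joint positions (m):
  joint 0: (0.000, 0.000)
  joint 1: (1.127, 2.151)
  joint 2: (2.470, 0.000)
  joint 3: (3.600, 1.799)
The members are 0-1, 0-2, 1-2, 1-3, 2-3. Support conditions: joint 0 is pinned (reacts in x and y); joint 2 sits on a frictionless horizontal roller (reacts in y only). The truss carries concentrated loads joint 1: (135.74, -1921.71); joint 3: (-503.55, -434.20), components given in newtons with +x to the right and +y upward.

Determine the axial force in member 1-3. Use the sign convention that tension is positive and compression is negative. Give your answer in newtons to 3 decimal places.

-214.010

N=4 nodes, M=5 members, R=3 reactions → 2N=8, M+R=8
member 0 (0-1): L=2.4284, (cx,cy)=(0.4641,0.8858)
member 1 (0-2): L=2.4700, (cx,cy)=(1.0000,0.0000)
member 2 (1-2): L=2.5358, (cx,cy)=(0.5296,-0.8482)
member 3 (1-3): L=2.4979, (cx,cy)=(0.9900,-0.1409)
member 4 (2-3): L=2.1245, (cx,cy)=(0.5319,0.8468)
solve A·x = −loads:
  F[0-1] = -1235.9520 N (compression)
  F[0-2] = +205.7945 N (tension)
  F[1-2] = -939.3156 N (compression)
  F[1-3] = -214.0101 N (compression)
  F[2-3] = -548.3636 N (compression)
  Rx@0 = +367.8100 N
  Ry@0 = +1094.7855 N
  Ry@2 = +1261.1245 N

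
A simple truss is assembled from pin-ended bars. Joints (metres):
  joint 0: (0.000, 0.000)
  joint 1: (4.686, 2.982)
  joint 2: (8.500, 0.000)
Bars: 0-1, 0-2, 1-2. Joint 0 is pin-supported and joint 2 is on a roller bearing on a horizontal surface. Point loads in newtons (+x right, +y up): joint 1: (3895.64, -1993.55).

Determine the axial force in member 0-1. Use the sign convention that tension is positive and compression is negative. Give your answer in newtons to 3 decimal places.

879.468

N=3 nodes, M=3 members, R=3 reactions → 2N=6, M+R=6
member 0 (0-1): L=5.5544, (cx,cy)=(0.8437,0.5369)
member 1 (0-2): L=8.5000, (cx,cy)=(1.0000,0.0000)
member 2 (1-2): L=4.8414, (cx,cy)=(0.7878,-0.6159)
solve A·x = −loads:
  F[0-1] = +879.4675 N (tension)
  F[0-2] = +3153.6671 N (tension)
  F[1-2] = -4003.1693 N (compression)
  Rx@0 = -3895.6400 N
  Ry@0 = -472.1646 N
  Ry@2 = +2465.7146 N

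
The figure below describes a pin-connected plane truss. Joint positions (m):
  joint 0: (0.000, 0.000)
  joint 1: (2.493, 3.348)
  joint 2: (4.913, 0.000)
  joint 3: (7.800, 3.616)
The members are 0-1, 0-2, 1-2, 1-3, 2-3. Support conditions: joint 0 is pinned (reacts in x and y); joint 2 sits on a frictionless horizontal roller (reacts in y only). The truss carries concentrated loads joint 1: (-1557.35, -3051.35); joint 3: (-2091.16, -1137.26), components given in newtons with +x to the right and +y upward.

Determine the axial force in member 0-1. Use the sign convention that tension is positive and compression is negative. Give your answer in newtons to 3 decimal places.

-4282.818

N=4 nodes, M=5 members, R=3 reactions → 2N=8, M+R=8
member 0 (0-1): L=4.1742, (cx,cy)=(0.5972,0.8021)
member 1 (0-2): L=4.9130, (cx,cy)=(1.0000,0.0000)
member 2 (1-2): L=4.1310, (cx,cy)=(0.5858,-0.8104)
member 3 (1-3): L=5.3138, (cx,cy)=(0.9987,0.0504)
member 4 (2-3): L=4.6271, (cx,cy)=(0.6239,0.7815)
solve A·x = −loads:
  F[0-1] = -4282.8179 N (compression)
  F[0-2] = -1090.6543 N (compression)
  F[1-2] = +396.6797 N (tension)
  F[1-3] = -1234.4552 N (compression)
  F[2-3] = -1375.5954 N (compression)
  Rx@0 = +3648.5100 N
  Ry@0 = +3435.0987 N
  Ry@2 = +753.5113 N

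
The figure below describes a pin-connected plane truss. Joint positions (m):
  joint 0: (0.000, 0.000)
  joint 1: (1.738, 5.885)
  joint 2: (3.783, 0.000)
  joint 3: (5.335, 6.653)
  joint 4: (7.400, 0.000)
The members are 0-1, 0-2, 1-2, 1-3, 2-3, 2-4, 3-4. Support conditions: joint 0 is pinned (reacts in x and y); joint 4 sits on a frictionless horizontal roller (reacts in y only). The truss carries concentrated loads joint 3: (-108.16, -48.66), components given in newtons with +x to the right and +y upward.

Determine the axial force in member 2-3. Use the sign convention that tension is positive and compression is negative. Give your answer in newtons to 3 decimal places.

N=5 nodes, M=7 members, R=3 reactions → 2N=10, M+R=10
member 0 (0-1): L=6.1363, (cx,cy)=(0.2832,0.9591)
member 1 (0-2): L=3.7830, (cx,cy)=(1.0000,0.0000)
member 2 (1-2): L=6.2302, (cx,cy)=(0.3282,-0.9446)
member 3 (1-3): L=3.6781, (cx,cy)=(0.9780,0.2088)
member 4 (2-3): L=6.8316, (cx,cy)=(0.2272,0.9739)
member 5 (2-4): L=3.6170, (cx,cy)=(1.0000,0.0000)
member 6 (3-4): L=6.9661, (cx,cy)=(0.2964,-0.9551)
solve A·x = −loads:
  F[0-1] = -115.5522 N (compression)
  F[0-2] = -75.4317 N (compression)
  F[1-2] = +102.3307 N (tension)
  F[1-3] = -67.8121 N (compression)
  F[2-3] = -99.2562 N (compression)
  F[2-4] = -19.2938 N (compression)
  F[3-4] = +65.0859 N (tension)
  Rx@0 = +108.1600 N
  Ry@0 = +110.8205 N
  Ry@4 = -62.1605 N

-99.256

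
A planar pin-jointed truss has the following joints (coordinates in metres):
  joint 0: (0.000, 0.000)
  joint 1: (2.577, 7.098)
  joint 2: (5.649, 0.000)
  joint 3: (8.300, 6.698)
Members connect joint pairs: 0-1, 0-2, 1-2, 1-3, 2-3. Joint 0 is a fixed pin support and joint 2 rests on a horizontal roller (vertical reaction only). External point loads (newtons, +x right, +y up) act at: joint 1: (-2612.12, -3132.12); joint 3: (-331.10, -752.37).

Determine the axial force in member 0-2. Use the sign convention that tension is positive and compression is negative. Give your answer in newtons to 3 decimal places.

N=4 nodes, M=5 members, R=3 reactions → 2N=8, M+R=8
member 0 (0-1): L=7.5513, (cx,cy)=(0.3413,0.9400)
member 1 (0-2): L=5.6490, (cx,cy)=(1.0000,0.0000)
member 2 (1-2): L=7.7343, (cx,cy)=(0.3972,-0.9177)
member 3 (1-3): L=5.7370, (cx,cy)=(0.9976,-0.0697)
member 4 (2-3): L=7.2035, (cx,cy)=(0.3680,0.9298)
solve A·x = −loads:
  F[0-1] = -5345.8648 N (compression)
  F[0-2] = -1118.8659 N (compression)
  F[1-2] = +2064.9585 N (tension)
  F[1-3] = -32.5018 N (compression)
  F[2-3] = -811.5934 N (compression)
  Rx@0 = +2943.2200 N
  Ry@0 = +5024.9381 N
  Ry@2 = -1140.4481 N

-1118.866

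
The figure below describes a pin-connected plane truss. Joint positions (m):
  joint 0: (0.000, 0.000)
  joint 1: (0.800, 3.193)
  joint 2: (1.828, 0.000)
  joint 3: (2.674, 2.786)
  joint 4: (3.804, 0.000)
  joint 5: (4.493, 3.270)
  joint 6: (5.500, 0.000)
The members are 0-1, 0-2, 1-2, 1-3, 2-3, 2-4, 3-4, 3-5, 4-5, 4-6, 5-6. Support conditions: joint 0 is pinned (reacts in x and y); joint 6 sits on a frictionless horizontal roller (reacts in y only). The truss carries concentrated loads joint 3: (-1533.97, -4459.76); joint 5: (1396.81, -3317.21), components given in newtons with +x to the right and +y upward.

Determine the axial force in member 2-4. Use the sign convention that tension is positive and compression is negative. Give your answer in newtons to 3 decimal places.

2593.867

N=7 nodes, M=11 members, R=3 reactions → 2N=14, M+R=14
member 0 (0-1): L=3.2917, (cx,cy)=(0.2430,0.9700)
member 1 (0-2): L=1.8280, (cx,cy)=(1.0000,0.0000)
member 2 (1-2): L=3.3544, (cx,cy)=(0.3065,-0.9519)
member 3 (1-3): L=1.9177, (cx,cy)=(0.9772,-0.2122)
member 4 (2-3): L=2.9116, (cx,cy)=(0.2906,0.9569)
member 5 (2-4): L=1.9760, (cx,cy)=(1.0000,0.0000)
member 6 (3-4): L=3.0064, (cx,cy)=(0.3759,-0.9267)
member 7 (3-5): L=1.8823, (cx,cy)=(0.9664,0.2571)
member 8 (4-5): L=3.3418, (cx,cy)=(0.2062,0.9785)
member 9 (4-6): L=1.6960, (cx,cy)=(1.0000,0.0000)
member 10 (5-6): L=3.4215, (cx,cy)=(0.2943,-0.9557)
solve A·x = −loads:
  F[0-1] = -2933.3655 N (compression)
  F[0-2] = +575.7533 N (tension)
  F[1-2] = +3388.8683 N (tension)
  F[1-3] = -1792.3061 N (compression)
  F[2-3] = -3371.2519 N (compression)
  F[2-4] = +2593.8667 N (tension)
  F[3-4] = -1882.6193 N (compression)
  F[3-5] = -506.4865 N (compression)
  F[4-5] = +1782.8850 N (tension)
  F[4-6] = +1518.6776 N (tension)
  F[5-6] = -5160.0982 N (compression)
  Rx@0 = +137.1600 N
  Ry@0 = +2845.4153 N
  Ry@6 = +4931.5547 N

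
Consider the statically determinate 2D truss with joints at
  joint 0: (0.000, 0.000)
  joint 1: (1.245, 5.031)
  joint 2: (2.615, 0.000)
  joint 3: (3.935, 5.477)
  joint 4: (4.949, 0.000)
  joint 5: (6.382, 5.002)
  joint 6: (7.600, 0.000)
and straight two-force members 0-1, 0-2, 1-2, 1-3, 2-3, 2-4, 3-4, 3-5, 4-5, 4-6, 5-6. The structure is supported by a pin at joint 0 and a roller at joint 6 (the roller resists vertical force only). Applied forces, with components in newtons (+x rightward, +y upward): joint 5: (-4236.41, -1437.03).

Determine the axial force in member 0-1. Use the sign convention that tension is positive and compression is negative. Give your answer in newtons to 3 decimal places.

-3109.583

N=7 nodes, M=11 members, R=3 reactions → 2N=14, M+R=14
member 0 (0-1): L=5.1828, (cx,cy)=(0.2402,0.9707)
member 1 (0-2): L=2.6150, (cx,cy)=(1.0000,0.0000)
member 2 (1-2): L=5.2142, (cx,cy)=(0.2627,-0.9649)
member 3 (1-3): L=2.7267, (cx,cy)=(0.9865,0.1636)
member 4 (2-3): L=5.6338, (cx,cy)=(0.2343,0.9722)
member 5 (2-4): L=2.3340, (cx,cy)=(1.0000,0.0000)
member 6 (3-4): L=5.5701, (cx,cy)=(0.1820,-0.9833)
member 7 (3-5): L=2.4927, (cx,cy)=(0.9817,-0.1906)
member 8 (4-5): L=5.2032, (cx,cy)=(0.2754,0.9613)
member 9 (4-6): L=2.6510, (cx,cy)=(1.0000,0.0000)
member 10 (5-6): L=5.1482, (cx,cy)=(0.2366,-0.9716)
solve A·x = −loads:
  F[0-1] = -3109.5826 N (compression)
  F[0-2] = -3489.4274 N (compression)
  F[1-2] = +2870.4871 N (tension)
  F[1-3] = -1521.6797 N (compression)
  F[2-3] = -2848.9356 N (compression)
  F[2-4] = -2067.7202 N (compression)
  F[3-4] = +3628.3510 N (tension)
  F[3-5] = -2882.0208 N (compression)
  F[4-5] = -3711.2441 N (compression)
  F[4-6] = -385.0993 N (compression)
  F[5-6] = +1627.7108 N (tension)
  Rx@0 = +4236.4100 N
  Ry@0 = +3018.5297 N
  Ry@6 = -1581.4997 N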